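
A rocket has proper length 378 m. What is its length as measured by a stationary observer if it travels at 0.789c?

Proper length L₀ = 378 m
γ = 1/√(1 - 0.789²) = 1.628
L = L₀/γ = 378/1.628 = 232.2 m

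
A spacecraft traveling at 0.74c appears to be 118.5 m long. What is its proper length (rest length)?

Contracted length L = 118.5 m
γ = 1/√(1 - 0.74²) = 1.487
L₀ = γL = 1.487 × 118.5 = 176.2 m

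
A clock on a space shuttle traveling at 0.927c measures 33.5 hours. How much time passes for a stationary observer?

Proper time Δt₀ = 33.5 hours
γ = 1/√(1 - 0.927²) = 2.6662
Δt = γΔt₀ = 2.6662 × 33.5 = 89.32 hours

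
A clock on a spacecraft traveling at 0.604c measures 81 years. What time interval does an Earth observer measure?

Proper time Δt₀ = 81 years
γ = 1/√(1 - 0.604²) = 1.2547
Δt = γΔt₀ = 1.2547 × 81 = 101.6 years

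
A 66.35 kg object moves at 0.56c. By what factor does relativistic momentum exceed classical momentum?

p_rel = γmv, p_class = mv
Ratio = γ = 1/√(1 - 0.56²) = 1.207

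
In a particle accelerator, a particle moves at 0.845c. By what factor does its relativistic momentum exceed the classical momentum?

p_rel = γmv, p_class = mv
Ratio = γ = 1/√(1 - 0.845²)
= 1/√(0.285975) = 1.870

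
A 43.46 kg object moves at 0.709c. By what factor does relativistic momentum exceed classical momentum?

p_rel = γmv, p_class = mv
Ratio = γ = 1/√(1 - 0.709²) = 1.418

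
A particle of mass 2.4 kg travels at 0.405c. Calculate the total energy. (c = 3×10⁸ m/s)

γ = 1/√(1 - 0.405²) = 1.0937
mc² = 2.4 × (3×10⁸)² = 2.160×10¹⁷ J
E = γmc² = 1.0937 × 2.160×10¹⁷ = 2.362×10¹⁷ J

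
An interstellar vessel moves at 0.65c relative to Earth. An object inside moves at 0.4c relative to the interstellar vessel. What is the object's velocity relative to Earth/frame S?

u = (u' + v)/(1 + u'v/c²)
Numerator: 0.4 + 0.65 = 1.05
Denominator: 1 + 0.26 = 1.26
u = 1.05/1.26 = 0.8333c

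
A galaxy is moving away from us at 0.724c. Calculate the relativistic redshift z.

β = 0.724
(1+β)/(1-β) = 1.724/0.276 = 6.246
√(6.246) = 2.499
z = 2.499 - 1 = 1.499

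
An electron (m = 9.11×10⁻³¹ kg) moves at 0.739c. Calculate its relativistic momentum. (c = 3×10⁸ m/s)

γ = 1/√(1 - 0.739²) = 1.4843
v = 0.739 × 3×10⁸ = 2.217×10⁸ m/s
p = γmv = 1.4843 × 9.11×10⁻³¹ × 2.217×10⁸ = 2.998×10⁻²² kg·m/s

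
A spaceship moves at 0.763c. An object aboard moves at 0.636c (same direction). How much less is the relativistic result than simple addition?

Classical: u' + v = 0.636 + 0.763 = 1.399c
Relativistic: u = (0.636 + 0.763)/(1 + 0.485268) = 1.399/1.485268 = 0.9419c
Difference: 1.399 - 0.9419 = 0.4571c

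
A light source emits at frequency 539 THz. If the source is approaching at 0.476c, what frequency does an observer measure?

β = v/c = 0.476
(1+β)/(1-β) = 1.476/0.524 = 2.8168
Doppler factor = √(2.8168) = 1.6783
f_obs = 539 × 1.6783 = 904.6 THz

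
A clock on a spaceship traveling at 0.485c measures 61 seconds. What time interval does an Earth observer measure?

Proper time Δt₀ = 61 seconds
γ = 1/√(1 - 0.485²) = 1.1435
Δt = γΔt₀ = 1.1435 × 61 = 69.75 seconds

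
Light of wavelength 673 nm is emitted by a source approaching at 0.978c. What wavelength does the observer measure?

β = 0.978
Wavelength Doppler factor = √(0.022/1.978) = √(0.01112235) = 0.105463
λ_obs = 673 × 0.105463 = 70.98 nm (blueshift)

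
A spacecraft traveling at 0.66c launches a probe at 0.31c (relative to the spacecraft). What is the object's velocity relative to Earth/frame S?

u = (u' + v)/(1 + u'v/c²)
Numerator: 0.31 + 0.66 = 0.97
Denominator: 1 + 0.2046 = 1.2046
u = 0.97/1.2046 = 0.8052c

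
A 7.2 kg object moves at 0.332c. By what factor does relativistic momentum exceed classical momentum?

p_rel = γmv, p_class = mv
Ratio = γ = 1/√(1 - 0.332²) = 1.060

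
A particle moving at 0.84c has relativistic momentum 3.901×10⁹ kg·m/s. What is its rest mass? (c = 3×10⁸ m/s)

γ = 1/√(1 - 0.84²) = 1.843
v = 0.84 × 3×10⁸ = 2.520×10⁸ m/s
m = p/(γv) = 3.901×10⁹/(1.843 × 2.520×10⁸) = 8.399 kg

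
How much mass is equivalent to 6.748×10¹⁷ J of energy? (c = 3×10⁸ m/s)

From E = mc², we get m = E/c²
c² = (3×10⁸)² = 9×10¹⁶ m²/s²
m = 6.748×10¹⁷ / 9×10¹⁶ = 7.498 kg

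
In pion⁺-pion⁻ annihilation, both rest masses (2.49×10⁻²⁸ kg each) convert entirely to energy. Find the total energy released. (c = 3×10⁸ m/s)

Both particles have the same rest mass, so total mass = 2m
E = 2m·c² = 2 × 2.49×10⁻²⁸ × (3×10⁸)²
= 2 × 2.49×10⁻²⁸ × 9×10¹⁶
= 4.482×10⁻¹¹ J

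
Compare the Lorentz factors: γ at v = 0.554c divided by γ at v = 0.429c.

γ₁ = 1/√(1 - 0.554²) = 1.201
γ₂ = 1/√(1 - 0.429²) = 1.107
γ₁/γ₂ = 1.201/1.107 = 1.085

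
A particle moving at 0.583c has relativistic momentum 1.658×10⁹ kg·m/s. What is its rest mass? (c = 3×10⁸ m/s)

γ = 1/√(1 - 0.583²) = 1.2308
v = 0.583 × 3×10⁸ = 1.749×10⁸ m/s
m = p/(γv) = 1.658×10⁹/(1.2308 × 1.749×10⁸) = 7.702 kg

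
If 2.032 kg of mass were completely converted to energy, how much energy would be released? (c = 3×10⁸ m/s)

Using E = mc²:
c² = (3×10⁸)² = 9×10¹⁶ m²/s²
E = 2.032 × 9×10¹⁶ = 1.829×10¹⁷ J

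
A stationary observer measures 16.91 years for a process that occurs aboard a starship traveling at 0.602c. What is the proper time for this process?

Dilated time Δt = 16.91 years
γ = 1/√(1 - 0.602²) = 1.2524
Δt₀ = Δt/γ = 16.91/1.2524 = 13.50 years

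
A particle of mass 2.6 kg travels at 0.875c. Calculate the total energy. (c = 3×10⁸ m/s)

γ = 1/√(1 - 0.875²) = 2.06559
mc² = 2.6 × (3×10⁸)² = 2.340×10¹⁷ J
E = γmc² = 2.06559 × 2.340×10¹⁷ = 4.833×10¹⁷ J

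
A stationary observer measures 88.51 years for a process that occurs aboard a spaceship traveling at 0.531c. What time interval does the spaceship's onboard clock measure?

Dilated time Δt = 88.51 years
γ = 1/√(1 - 0.531²) = 1.1801
Δt₀ = Δt/γ = 88.51/1.1801 = 75.00 years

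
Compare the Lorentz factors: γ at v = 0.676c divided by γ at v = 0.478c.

γ₁ = 1/√(1 - 0.676²) = 1.357
γ₂ = 1/√(1 - 0.478²) = 1.138
γ₁/γ₂ = 1.357/1.138 = 1.192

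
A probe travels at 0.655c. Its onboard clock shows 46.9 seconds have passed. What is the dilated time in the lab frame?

Proper time Δt₀ = 46.9 seconds
γ = 1/√(1 - 0.655²) = 1.3234
Δt = γΔt₀ = 1.3234 × 46.9 = 62.07 seconds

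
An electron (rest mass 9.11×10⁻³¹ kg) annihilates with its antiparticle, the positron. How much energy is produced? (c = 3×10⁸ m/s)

Both particles have the same rest mass, so total mass = 2m
E = 2m·c² = 2 × 9.11×10⁻³¹ × (3×10⁸)²
= 2 × 9.11×10⁻³¹ × 9×10¹⁶
= 1.640×10⁻¹³ J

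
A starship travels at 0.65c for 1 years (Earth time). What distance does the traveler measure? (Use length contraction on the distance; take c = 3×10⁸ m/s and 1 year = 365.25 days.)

Earth distance: d = v × t = 0.65c × 1 yr = 6.154×10¹⁵ m
γ = 1.316
d' = d/γ = 6.154×10¹⁵/1.316 = 4.676×10¹⁵ m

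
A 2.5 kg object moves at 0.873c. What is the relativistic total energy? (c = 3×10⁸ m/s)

γ = 1/√(1 - 0.873²) = 2.050
mc² = 2.5 × (3×10⁸)² = 2.250×10¹⁷ J
E = γmc² = 2.050 × 2.250×10¹⁷ = 4.613×10¹⁷ J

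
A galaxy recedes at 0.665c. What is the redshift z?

β = 0.665
(1+β)/(1-β) = 1.665/0.335 = 4.970
√(4.970) = 2.229
z = 2.229 - 1 = 1.229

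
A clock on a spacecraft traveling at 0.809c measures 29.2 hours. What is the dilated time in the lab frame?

Proper time Δt₀ = 29.2 hours
γ = 1/√(1 - 0.809²) = 1.7012
Δt = γΔt₀ = 1.7012 × 29.2 = 49.68 hours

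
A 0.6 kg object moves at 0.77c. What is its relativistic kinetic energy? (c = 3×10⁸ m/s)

γ = 1/√(1 - 0.77²) = 1.5673
γ - 1 = 0.5673
KE = (γ-1)mc² = 0.5673 × 0.6 × (3×10⁸)² = 3.063×10¹⁶ J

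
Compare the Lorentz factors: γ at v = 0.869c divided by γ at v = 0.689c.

γ₁ = 1/√(1 - 0.869²) = 2.0210
γ₂ = 1/√(1 - 0.689²) = 1.3798
γ₁/γ₂ = 2.0210/1.3798 = 1.465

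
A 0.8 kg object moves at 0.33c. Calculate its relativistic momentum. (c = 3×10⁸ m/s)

γ = 1/√(1 - 0.33²) = 1.0593
v = 0.33 × 3×10⁸ = 9.900×10⁷ m/s
p = γmv = 1.0593 × 0.8 × 9.900×10⁷ = 8.390×10⁷ kg·m/s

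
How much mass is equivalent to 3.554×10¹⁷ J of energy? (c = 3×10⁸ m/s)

From E = mc², we get m = E/c²
c² = (3×10⁸)² = 9×10¹⁶ m²/s²
m = 3.554×10¹⁷ / 9×10¹⁶ = 3.949 kg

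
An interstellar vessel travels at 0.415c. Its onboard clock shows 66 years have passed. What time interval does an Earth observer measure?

Proper time Δt₀ = 66 years
γ = 1/√(1 - 0.415²) = 1.0991
Δt = γΔt₀ = 1.0991 × 66 = 72.54 years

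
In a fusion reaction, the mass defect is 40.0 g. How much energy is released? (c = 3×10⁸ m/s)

Convert mass defect: Δm = 40.0 g = 0.04 kg
E = Δm·c² = 0.04 × (3×10⁸)²
= 0.04 × 9×10¹⁶ = 3.600×10¹⁵ J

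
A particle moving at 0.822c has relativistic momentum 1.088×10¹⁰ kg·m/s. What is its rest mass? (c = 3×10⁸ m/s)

γ = 1/√(1 - 0.822²) = 1.756
v = 0.822 × 3×10⁸ = 2.466×10⁸ m/s
m = p/(γv) = 1.088×10¹⁰/(1.756 × 2.466×10⁸) = 25.13 kg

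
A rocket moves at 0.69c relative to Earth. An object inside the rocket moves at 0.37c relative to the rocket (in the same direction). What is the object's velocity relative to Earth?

u = (u' + v)/(1 + u'v/c²)
Numerator: 0.37 + 0.69 = 1.06
Denominator: 1 + 0.2553 = 1.2553
u = 1.06/1.2553 = 0.8444c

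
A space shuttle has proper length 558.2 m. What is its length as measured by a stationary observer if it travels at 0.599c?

Proper length L₀ = 558.2 m
γ = 1/√(1 - 0.599²) = 1.2488
L = L₀/γ = 558.2/1.2488 = 447.0 m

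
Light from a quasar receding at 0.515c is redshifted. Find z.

β = 0.515
(1+β)/(1-β) = 1.515/0.485 = 3.1237
√(3.1237) = 1.7674
z = 1.7674 - 1 = 0.7674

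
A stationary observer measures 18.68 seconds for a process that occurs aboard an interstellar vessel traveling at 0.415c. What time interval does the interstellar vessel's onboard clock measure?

Dilated time Δt = 18.68 seconds
γ = 1/√(1 - 0.415²) = 1.099
Δt₀ = Δt/γ = 18.68/1.099 = 17.00 seconds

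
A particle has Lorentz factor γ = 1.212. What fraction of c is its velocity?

From γ = 1/√(1 - v²/c²):
1/γ² = 1/1.212² = 0.6808
v²/c² = 1 - 0.6808 = 0.3192
v/c = √(0.3192) = 0.5650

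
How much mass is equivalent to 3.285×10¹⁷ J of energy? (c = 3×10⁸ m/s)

From E = mc², we get m = E/c²
c² = (3×10⁸)² = 9×10¹⁶ m²/s²
m = 3.285×10¹⁷ / 9×10¹⁶ = 3.650 kg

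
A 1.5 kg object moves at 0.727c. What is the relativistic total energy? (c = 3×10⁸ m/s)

γ = 1/√(1 - 0.727²) = 1.456
mc² = 1.5 × (3×10⁸)² = 1.350×10¹⁷ J
E = γmc² = 1.456 × 1.350×10¹⁷ = 1.966×10¹⁷ J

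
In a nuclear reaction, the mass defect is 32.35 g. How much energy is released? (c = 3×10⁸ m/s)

Convert mass defect: Δm = 32.35 g = 0.03235 kg
E = Δm·c² = 0.03235 × (3×10⁸)²
= 0.03235 × 9×10¹⁶ = 2.912×10¹⁵ J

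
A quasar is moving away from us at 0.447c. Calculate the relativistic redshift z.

β = 0.447
(1+β)/(1-β) = 1.447/0.553 = 2.6166
√(2.6166) = 1.6176
z = 1.6176 - 1 = 0.6176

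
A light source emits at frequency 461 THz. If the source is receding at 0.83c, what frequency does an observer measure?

β = v/c = 0.83
(1-β)/(1+β) = 0.17/1.83 = 0.09290
Doppler factor = √(0.09290) = 0.3048
f_obs = 461 × 0.3048 = 140.5 THz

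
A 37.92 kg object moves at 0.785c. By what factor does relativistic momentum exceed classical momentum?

p_rel = γmv, p_class = mv
Ratio = γ = 1/√(1 - 0.785²) = 1.614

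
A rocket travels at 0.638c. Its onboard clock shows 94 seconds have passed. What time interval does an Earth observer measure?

Proper time Δt₀ = 94 seconds
γ = 1/√(1 - 0.638²) = 1.299
Δt = γΔt₀ = 1.299 × 94 = 122.1 seconds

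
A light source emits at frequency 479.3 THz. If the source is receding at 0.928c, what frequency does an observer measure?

β = v/c = 0.928
(1-β)/(1+β) = 0.072/1.928 = 0.037344
Doppler factor = √(0.037344) = 0.19325
f_obs = 479.3 × 0.19325 = 92.62 THz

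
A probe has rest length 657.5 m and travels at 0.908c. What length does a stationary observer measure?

Proper length L₀ = 657.5 m
γ = 1/√(1 - 0.908²) = 2.387
L = L₀/γ = 657.5/2.387 = 275.5 m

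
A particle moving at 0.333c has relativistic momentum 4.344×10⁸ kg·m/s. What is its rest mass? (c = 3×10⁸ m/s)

γ = 1/√(1 - 0.333²) = 1.0605
v = 0.333 × 3×10⁸ = 9.990×10⁷ m/s
m = p/(γv) = 4.344×10⁸/(1.0605 × 9.990×10⁷) = 4.100 kg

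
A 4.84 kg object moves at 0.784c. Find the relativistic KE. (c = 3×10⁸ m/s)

γ = 1/√(1 - 0.784²) = 1.6109
γ - 1 = 0.6109
KE = (γ-1)mc² = 0.6109 × 4.84 × (3×10⁸)² = 2.661×10¹⁷ J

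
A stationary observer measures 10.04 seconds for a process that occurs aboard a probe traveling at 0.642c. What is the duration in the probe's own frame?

Dilated time Δt = 10.04 seconds
γ = 1/√(1 - 0.642²) = 1.3043
Δt₀ = Δt/γ = 10.04/1.3043 = 7.698 seconds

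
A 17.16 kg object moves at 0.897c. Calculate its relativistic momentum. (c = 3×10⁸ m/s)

γ = 1/√(1 - 0.897²) = 2.262
v = 0.897 × 3×10⁸ = 2.691×10⁸ m/s
p = γmv = 2.262 × 17.16 × 2.691×10⁸ = 1.045×10¹⁰ kg·m/s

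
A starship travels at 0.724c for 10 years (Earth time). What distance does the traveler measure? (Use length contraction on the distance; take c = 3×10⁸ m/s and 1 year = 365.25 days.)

Earth distance: d = v × t = 0.724c × 10 yr = 6.8543×10¹⁶ m
γ = 1.4497
d' = d/γ = 6.8543×10¹⁶/1.4497 = 4.728×10¹⁶ m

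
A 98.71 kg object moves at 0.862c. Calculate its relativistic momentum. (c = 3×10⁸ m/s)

γ = 1/√(1 - 0.862²) = 1.973
v = 0.862 × 3×10⁸ = 2.586×10⁸ m/s
p = γmv = 1.973 × 98.71 × 2.586×10⁸ = 5.036×10¹⁰ kg·m/s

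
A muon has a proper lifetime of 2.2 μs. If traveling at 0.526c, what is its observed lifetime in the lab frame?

Proper lifetime τ₀ = 2.2 μs
γ = 1/√(1 - 0.526²) = 1.176
τ = γτ₀ = 1.176 × 2.2 μs = 2.587 μs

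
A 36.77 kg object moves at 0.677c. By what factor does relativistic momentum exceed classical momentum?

p_rel = γmv, p_class = mv
Ratio = γ = 1/√(1 - 0.677²) = 1.359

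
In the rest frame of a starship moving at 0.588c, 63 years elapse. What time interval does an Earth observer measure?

Proper time Δt₀ = 63 years
γ = 1/√(1 - 0.588²) = 1.2363
Δt = γΔt₀ = 1.2363 × 63 = 77.89 years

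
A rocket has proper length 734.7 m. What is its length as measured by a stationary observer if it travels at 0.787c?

Proper length L₀ = 734.7 m
γ = 1/√(1 - 0.787²) = 1.6209
L = L₀/γ = 734.7/1.6209 = 453.3 m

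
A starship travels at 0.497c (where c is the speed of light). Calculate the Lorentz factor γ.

v/c = 0.497, so (v/c)² = 0.247009
1 - (v/c)² = 0.752991
γ = 1/√(0.752991) = 1.152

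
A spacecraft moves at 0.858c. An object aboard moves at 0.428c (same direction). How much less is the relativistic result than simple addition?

Classical: u' + v = 0.428 + 0.858 = 1.286c
Relativistic: u = (0.428 + 0.858)/(1 + 0.367224) = 1.286/1.367224 = 0.9406c
Difference: 1.286 - 0.9406 = 0.3454c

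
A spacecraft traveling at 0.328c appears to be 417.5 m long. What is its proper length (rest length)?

Contracted length L = 417.5 m
γ = 1/√(1 - 0.328²) = 1.05856
L₀ = γL = 1.05856 × 417.5 = 441.9 m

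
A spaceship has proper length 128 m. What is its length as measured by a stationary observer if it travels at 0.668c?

Proper length L₀ = 128 m
γ = 1/√(1 - 0.668²) = 1.3438
L = L₀/γ = 128/1.3438 = 95.25 m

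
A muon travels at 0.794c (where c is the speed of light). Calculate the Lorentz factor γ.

v/c = 0.794, so (v/c)² = 0.630436
1 - (v/c)² = 0.369564
γ = 1/√(0.369564) = 1.645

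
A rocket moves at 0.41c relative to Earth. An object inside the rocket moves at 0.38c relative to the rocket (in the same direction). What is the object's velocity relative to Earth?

u = (u' + v)/(1 + u'v/c²)
Numerator: 0.38 + 0.41 = 0.79
Denominator: 1 + 0.1558 = 1.1558
u = 0.79/1.1558 = 0.6835c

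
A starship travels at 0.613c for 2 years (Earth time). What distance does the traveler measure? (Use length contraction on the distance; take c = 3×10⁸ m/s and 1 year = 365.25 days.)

Earth distance: d = v × t = 0.613c × 2 yr = 1.1607×10¹⁶ m
γ = 1.2657
d' = d/γ = 1.1607×10¹⁶/1.2657 = 9.170×10¹⁵ m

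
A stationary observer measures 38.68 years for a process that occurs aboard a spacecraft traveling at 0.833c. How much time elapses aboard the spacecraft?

Dilated time Δt = 38.68 years
γ = 1/√(1 - 0.833²) = 1.8074
Δt₀ = Δt/γ = 38.68/1.8074 = 21.40 years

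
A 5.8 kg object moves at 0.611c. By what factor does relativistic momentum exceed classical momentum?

p_rel = γmv, p_class = mv
Ratio = γ = 1/√(1 - 0.611²) = 1.263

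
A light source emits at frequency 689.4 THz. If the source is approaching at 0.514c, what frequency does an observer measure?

β = v/c = 0.514
(1+β)/(1-β) = 1.514/0.486 = 3.115
Doppler factor = √(3.115) = 1.765
f_obs = 689.4 × 1.765 = 1217 THz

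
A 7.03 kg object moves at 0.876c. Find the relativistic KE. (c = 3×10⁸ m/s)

γ = 1/√(1 - 0.876²) = 2.0734
γ - 1 = 1.0734
KE = (γ-1)mc² = 1.0734 × 7.03 × (3×10⁸)² = 6.791×10¹⁷ J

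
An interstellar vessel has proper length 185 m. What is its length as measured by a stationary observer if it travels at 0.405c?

Proper length L₀ = 185 m
γ = 1/√(1 - 0.405²) = 1.094
L = L₀/γ = 185/1.094 = 169.1 m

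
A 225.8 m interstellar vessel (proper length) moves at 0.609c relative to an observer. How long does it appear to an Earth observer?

Proper length L₀ = 225.8 m
γ = 1/√(1 - 0.609²) = 1.261
L = L₀/γ = 225.8/1.261 = 179.1 m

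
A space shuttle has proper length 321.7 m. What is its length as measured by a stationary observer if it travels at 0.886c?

Proper length L₀ = 321.7 m
γ = 1/√(1 - 0.886²) = 2.1566
L = L₀/γ = 321.7/2.1566 = 149.2 m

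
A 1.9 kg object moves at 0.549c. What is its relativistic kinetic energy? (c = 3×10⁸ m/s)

γ = 1/√(1 - 0.549²) = 1.19643
γ - 1 = 0.19643
KE = (γ-1)mc² = 0.19643 × 1.9 × (3×10⁸)² = 3.359×10¹⁶ J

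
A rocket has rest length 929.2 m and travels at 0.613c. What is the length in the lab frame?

Proper length L₀ = 929.2 m
γ = 1/√(1 - 0.613²) = 1.2657
L = L₀/γ = 929.2/1.2657 = 734.1 m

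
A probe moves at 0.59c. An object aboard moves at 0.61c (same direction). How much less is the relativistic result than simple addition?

Classical: u' + v = 0.61 + 0.59 = 1.2c
Relativistic: u = (0.61 + 0.59)/(1 + 0.3599) = 1.2/1.3599 = 0.8824c
Difference: 1.2 - 0.8824 = 0.3176c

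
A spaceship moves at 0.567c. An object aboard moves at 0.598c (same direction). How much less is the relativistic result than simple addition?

Classical: u' + v = 0.598 + 0.567 = 1.165c
Relativistic: u = (0.598 + 0.567)/(1 + 0.339066) = 1.165/1.339066 = 0.8700c
Difference: 1.165 - 0.8700 = 0.2950c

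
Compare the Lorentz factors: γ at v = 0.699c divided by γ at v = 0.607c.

γ₁ = 1/√(1 - 0.699²) = 1.398
γ₂ = 1/√(1 - 0.607²) = 1.258
γ₁/γ₂ = 1.398/1.258 = 1.111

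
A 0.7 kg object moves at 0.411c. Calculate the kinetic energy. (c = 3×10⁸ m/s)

γ = 1/√(1 - 0.411²) = 1.09693
γ - 1 = 0.09693
KE = (γ-1)mc² = 0.09693 × 0.7 × (3×10⁸)² = 6.107×10¹⁵ J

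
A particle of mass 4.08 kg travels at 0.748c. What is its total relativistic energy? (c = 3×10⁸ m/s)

γ = 1/√(1 - 0.748²) = 1.5067
mc² = 4.08 × (3×10⁸)² = 3.672×10¹⁷ J
E = γmc² = 1.5067 × 3.672×10¹⁷ = 5.533×10¹⁷ J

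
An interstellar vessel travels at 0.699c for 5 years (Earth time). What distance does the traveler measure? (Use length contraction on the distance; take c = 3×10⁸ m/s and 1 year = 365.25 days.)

Earth distance: d = v × t = 0.699c × 5 yr = 3.3088×10¹⁶ m
γ = 1.3984
d' = d/γ = 3.3088×10¹⁶/1.3984 = 2.366×10¹⁶ m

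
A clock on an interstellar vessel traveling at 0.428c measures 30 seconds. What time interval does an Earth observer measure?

Proper time Δt₀ = 30 seconds
γ = 1/√(1 - 0.428²) = 1.10647
Δt = γΔt₀ = 1.10647 × 30 = 33.19 seconds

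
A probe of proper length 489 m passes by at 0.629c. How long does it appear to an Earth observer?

Proper length L₀ = 489 m
γ = 1/√(1 - 0.629²) = 1.286
L = L₀/γ = 489/1.286 = 380.2 m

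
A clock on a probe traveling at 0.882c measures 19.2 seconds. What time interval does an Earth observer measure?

Proper time Δt₀ = 19.2 seconds
γ = 1/√(1 - 0.882²) = 2.122
Δt = γΔt₀ = 2.122 × 19.2 = 40.74 seconds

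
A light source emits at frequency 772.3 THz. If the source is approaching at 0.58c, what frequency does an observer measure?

β = v/c = 0.58
(1+β)/(1-β) = 1.58/0.42 = 3.762
Doppler factor = √(3.762) = 1.940
f_obs = 772.3 × 1.940 = 1498 THz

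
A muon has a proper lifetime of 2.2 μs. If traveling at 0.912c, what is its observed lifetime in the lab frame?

Proper lifetime τ₀ = 2.2 μs
γ = 1/√(1 - 0.912²) = 2.4379
τ = γτ₀ = 2.4379 × 2.2 μs = 5.363 μs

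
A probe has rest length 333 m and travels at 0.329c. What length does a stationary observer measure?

Proper length L₀ = 333 m
γ = 1/√(1 - 0.329²) = 1.05895
L = L₀/γ = 333/1.05895 = 314.5 m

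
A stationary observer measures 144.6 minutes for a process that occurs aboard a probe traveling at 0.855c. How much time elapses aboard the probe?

Dilated time Δt = 144.6 minutes
γ = 1/√(1 - 0.855²) = 1.9282
Δt₀ = Δt/γ = 144.6/1.9282 = 74.99 minutes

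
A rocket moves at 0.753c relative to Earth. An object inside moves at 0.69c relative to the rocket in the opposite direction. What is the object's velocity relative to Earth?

Object's velocity in rocket frame is u' = -0.69c
u = (u' + v)/(1 + u'v/c²) = (v - 0.69)/(1 - 0.69·v/c²)
Numerator: 0.753 - 0.69 = 0.063
Denominator: 1 - 0.51957 = 0.48043
u = 0.063/0.48043 = 0.1311c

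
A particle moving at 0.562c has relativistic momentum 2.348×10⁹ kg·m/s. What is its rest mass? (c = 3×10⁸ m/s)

γ = 1/√(1 - 0.562²) = 1.209
v = 0.562 × 3×10⁸ = 1.686×10⁸ m/s
m = p/(γv) = 2.348×10⁹/(1.209 × 1.686×10⁸) = 11.52 kg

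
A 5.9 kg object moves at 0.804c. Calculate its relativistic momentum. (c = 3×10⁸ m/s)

γ = 1/√(1 - 0.804²) = 1.6817
v = 0.804 × 3×10⁸ = 2.412×10⁸ m/s
p = γmv = 1.6817 × 5.9 × 2.412×10⁸ = 2.393×10⁹ kg·m/s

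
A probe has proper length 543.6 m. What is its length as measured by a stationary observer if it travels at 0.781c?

Proper length L₀ = 543.6 m
γ = 1/√(1 - 0.781²) = 1.601
L = L₀/γ = 543.6/1.601 = 339.5 m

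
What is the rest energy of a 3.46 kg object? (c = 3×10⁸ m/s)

c² = (3×10⁸)² = 9.000×10¹⁶ m²/s²
E₀ = mc² = 3.46 × 9.000×10¹⁶ = 3.114×10¹⁷ J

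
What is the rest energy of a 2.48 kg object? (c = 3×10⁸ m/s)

c² = (3×10⁸)² = 9.000×10¹⁶ m²/s²
E₀ = mc² = 2.48 × 9.000×10¹⁶ = 2.232×10¹⁷ J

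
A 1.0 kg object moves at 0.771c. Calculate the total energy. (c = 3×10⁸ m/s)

γ = 1/√(1 - 0.771²) = 1.570
mc² = 1.0 × (3×10⁸)² = 9.000×10¹⁶ J
E = γmc² = 1.570 × 9.000×10¹⁶ = 1.413×10¹⁷ J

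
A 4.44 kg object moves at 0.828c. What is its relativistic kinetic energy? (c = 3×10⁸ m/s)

γ = 1/√(1 - 0.828²) = 1.7834
γ - 1 = 0.7834
KE = (γ-1)mc² = 0.7834 × 4.44 × (3×10⁸)² = 3.130×10¹⁷ J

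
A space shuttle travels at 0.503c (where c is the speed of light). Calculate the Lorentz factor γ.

v/c = 0.503, so (v/c)² = 0.253009
1 - (v/c)² = 0.746991
γ = 1/√(0.746991) = 1.157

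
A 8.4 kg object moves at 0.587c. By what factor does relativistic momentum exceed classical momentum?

p_rel = γmv, p_class = mv
Ratio = γ = 1/√(1 - 0.587²) = 1.235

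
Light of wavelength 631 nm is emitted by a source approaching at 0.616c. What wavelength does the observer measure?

β = 0.616
Wavelength Doppler factor = √(0.384/1.616) = √(0.23762) = 0.4875
λ_obs = 631 × 0.4875 = 307.6 nm (blueshift)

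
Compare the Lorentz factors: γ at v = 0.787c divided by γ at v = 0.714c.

γ₁ = 1/√(1 - 0.787²) = 1.621
γ₂ = 1/√(1 - 0.714²) = 1.428
γ₁/γ₂ = 1.621/1.428 = 1.135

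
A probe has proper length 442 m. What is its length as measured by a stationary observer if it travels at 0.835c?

Proper length L₀ = 442 m
γ = 1/√(1 - 0.835²) = 1.8174
L = L₀/γ = 442/1.8174 = 243.2 m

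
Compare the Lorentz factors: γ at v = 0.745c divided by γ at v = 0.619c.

γ₁ = 1/√(1 - 0.745²) = 1.4991
γ₂ = 1/√(1 - 0.619²) = 1.2733
γ₁/γ₂ = 1.4991/1.2733 = 1.177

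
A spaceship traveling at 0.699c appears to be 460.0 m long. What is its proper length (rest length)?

Contracted length L = 460.0 m
γ = 1/√(1 - 0.699²) = 1.39836
L₀ = γL = 1.39836 × 460.0 = 643.2 m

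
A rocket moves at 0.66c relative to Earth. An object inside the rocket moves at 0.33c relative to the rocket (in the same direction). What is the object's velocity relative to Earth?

u = (u' + v)/(1 + u'v/c²)
Numerator: 0.33 + 0.66 = 0.99
Denominator: 1 + 0.2178 = 1.2178
u = 0.99/1.2178 = 0.8129c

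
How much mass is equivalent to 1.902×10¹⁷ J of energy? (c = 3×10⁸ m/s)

From E = mc², we get m = E/c²
c² = (3×10⁸)² = 9×10¹⁶ m²/s²
m = 1.902×10¹⁷ / 9×10¹⁶ = 2.113 kg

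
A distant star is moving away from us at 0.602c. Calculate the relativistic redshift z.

β = 0.602
(1+β)/(1-β) = 1.602/0.398 = 4.025
√(4.025) = 2.006
z = 2.006 - 1 = 1.006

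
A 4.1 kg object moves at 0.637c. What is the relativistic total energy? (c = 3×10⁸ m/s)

γ = 1/√(1 - 0.637²) = 1.2972
mc² = 4.1 × (3×10⁸)² = 3.690×10¹⁷ J
E = γmc² = 1.2972 × 3.690×10¹⁷ = 4.787×10¹⁷ J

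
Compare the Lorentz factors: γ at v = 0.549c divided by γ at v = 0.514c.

γ₁ = 1/√(1 - 0.549²) = 1.196
γ₂ = 1/√(1 - 0.514²) = 1.166
γ₁/γ₂ = 1.196/1.166 = 1.026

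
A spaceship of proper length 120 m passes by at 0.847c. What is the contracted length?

Proper length L₀ = 120 m
γ = 1/√(1 - 0.847²) = 1.8811
L = L₀/γ = 120/1.8811 = 63.79 m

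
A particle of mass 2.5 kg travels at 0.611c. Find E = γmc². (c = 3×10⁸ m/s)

γ = 1/√(1 - 0.611²) = 1.263
mc² = 2.5 × (3×10⁸)² = 2.250×10¹⁷ J
E = γmc² = 1.263 × 2.250×10¹⁷ = 2.842×10¹⁷ J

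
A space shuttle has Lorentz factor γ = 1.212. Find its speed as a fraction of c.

From γ = 1/√(1 - v²/c²):
1/γ² = 1/1.212² = 0.6808
v²/c² = 1 - 0.6808 = 0.3192
v/c = √(0.3192) = 0.5650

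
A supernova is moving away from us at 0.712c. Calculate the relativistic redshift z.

β = 0.712
(1+β)/(1-β) = 1.712/0.288 = 5.944
√(5.944) = 2.438
z = 2.438 - 1 = 1.438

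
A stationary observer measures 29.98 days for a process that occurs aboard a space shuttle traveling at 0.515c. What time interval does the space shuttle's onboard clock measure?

Dilated time Δt = 29.98 days
γ = 1/√(1 - 0.515²) = 1.1666
Δt₀ = Δt/γ = 29.98/1.1666 = 25.70 days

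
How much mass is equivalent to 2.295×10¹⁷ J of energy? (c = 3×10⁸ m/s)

From E = mc², we get m = E/c²
c² = (3×10⁸)² = 9×10¹⁶ m²/s²
m = 2.295×10¹⁷ / 9×10¹⁶ = 2.550 kg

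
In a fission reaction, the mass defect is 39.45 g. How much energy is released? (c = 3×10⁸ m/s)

Convert mass defect: Δm = 39.45 g = 0.03945 kg
E = Δm·c² = 0.03945 × (3×10⁸)²
= 0.03945 × 9×10¹⁶ = 3.551×10¹⁵ J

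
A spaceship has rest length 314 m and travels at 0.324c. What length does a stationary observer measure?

Proper length L₀ = 314 m
γ = 1/√(1 - 0.324²) = 1.057
L = L₀/γ = 314/1.057 = 297.1 m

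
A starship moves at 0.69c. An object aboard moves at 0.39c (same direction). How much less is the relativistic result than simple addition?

Classical: u' + v = 0.39 + 0.69 = 1.08c
Relativistic: u = (0.39 + 0.69)/(1 + 0.2691) = 1.08/1.2691 = 0.8510c
Difference: 1.08 - 0.8510 = 0.2290c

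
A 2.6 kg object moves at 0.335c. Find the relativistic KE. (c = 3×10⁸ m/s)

γ = 1/√(1 - 0.335²) = 1.06133
γ - 1 = 0.06133
KE = (γ-1)mc² = 0.06133 × 2.6 × (3×10⁸)² = 1.435×10¹⁶ J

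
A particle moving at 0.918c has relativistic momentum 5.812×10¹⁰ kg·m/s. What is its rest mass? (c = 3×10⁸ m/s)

γ = 1/√(1 - 0.918²) = 2.5216
v = 0.918 × 3×10⁸ = 2.754×10⁸ m/s
m = p/(γv) = 5.812×10¹⁰/(2.5216 × 2.754×10⁸) = 83.69 kg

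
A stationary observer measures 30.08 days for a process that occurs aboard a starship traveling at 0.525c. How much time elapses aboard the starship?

Dilated time Δt = 30.08 days
γ = 1/√(1 - 0.525²) = 1.175
Δt₀ = Δt/γ = 30.08/1.175 = 25.60 days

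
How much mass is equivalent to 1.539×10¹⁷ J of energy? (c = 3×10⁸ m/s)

From E = mc², we get m = E/c²
c² = (3×10⁸)² = 9×10¹⁶ m²/s²
m = 1.539×10¹⁷ / 9×10¹⁶ = 1.710 kg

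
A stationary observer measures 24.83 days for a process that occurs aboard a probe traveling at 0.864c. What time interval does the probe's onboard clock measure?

Dilated time Δt = 24.83 days
γ = 1/√(1 - 0.864²) = 1.986
Δt₀ = Δt/γ = 24.83/1.986 = 12.50 days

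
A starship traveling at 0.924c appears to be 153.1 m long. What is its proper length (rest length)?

Contracted length L = 153.1 m
γ = 1/√(1 - 0.924²) = 2.615
L₀ = γL = 2.615 × 153.1 = 400.4 m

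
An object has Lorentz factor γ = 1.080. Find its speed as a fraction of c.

From γ = 1/√(1 - v²/c²):
1/γ² = 1/1.080² = 0.85734
v²/c² = 1 - 0.85734 = 0.14266
v/c = √(0.14266) = 0.3777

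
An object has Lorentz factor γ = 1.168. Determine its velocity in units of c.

From γ = 1/√(1 - v²/c²):
1/γ² = 1/1.168² = 0.7330
v²/c² = 1 - 0.7330 = 0.2670
v/c = √(0.2670) = 0.5167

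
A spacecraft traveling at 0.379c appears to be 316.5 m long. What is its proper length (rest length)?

Contracted length L = 316.5 m
γ = 1/√(1 - 0.379²) = 1.0806
L₀ = γL = 1.0806 × 316.5 = 342.0 m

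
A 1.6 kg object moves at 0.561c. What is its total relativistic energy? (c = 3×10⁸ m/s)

γ = 1/√(1 - 0.561²) = 1.208
mc² = 1.6 × (3×10⁸)² = 1.440×10¹⁷ J
E = γmc² = 1.208 × 1.440×10¹⁷ = 1.740×10¹⁷ J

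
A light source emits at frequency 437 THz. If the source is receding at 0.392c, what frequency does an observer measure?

β = v/c = 0.392
(1-β)/(1+β) = 0.608/1.392 = 0.4368
Doppler factor = √(0.4368) = 0.6609
f_obs = 437 × 0.6609 = 288.8 THz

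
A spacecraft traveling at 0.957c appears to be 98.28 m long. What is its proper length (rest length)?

Contracted length L = 98.28 m
γ = 1/√(1 - 0.957²) = 3.447
L₀ = γL = 3.447 × 98.28 = 338.8 m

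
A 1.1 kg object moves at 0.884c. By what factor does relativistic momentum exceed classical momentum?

p_rel = γmv, p_class = mv
Ratio = γ = 1/√(1 - 0.884²) = 2.139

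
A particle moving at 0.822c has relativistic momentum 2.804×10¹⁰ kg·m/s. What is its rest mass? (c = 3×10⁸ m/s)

γ = 1/√(1 - 0.822²) = 1.756
v = 0.822 × 3×10⁸ = 2.466×10⁸ m/s
m = p/(γv) = 2.804×10¹⁰/(1.756 × 2.466×10⁸) = 64.75 kg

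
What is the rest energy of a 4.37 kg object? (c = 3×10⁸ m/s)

c² = (3×10⁸)² = 9.000×10¹⁶ m²/s²
E₀ = mc² = 4.37 × 9.000×10¹⁶ = 3.933×10¹⁷ J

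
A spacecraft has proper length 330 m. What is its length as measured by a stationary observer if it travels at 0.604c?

Proper length L₀ = 330 m
γ = 1/√(1 - 0.604²) = 1.2547
L = L₀/γ = 330/1.2547 = 263.0 m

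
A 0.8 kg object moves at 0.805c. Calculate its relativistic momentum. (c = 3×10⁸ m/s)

γ = 1/√(1 - 0.805²) = 1.686
v = 0.805 × 3×10⁸ = 2.415×10⁸ m/s
p = γmv = 1.686 × 0.8 × 2.415×10⁸ = 3.257×10⁸ kg·m/s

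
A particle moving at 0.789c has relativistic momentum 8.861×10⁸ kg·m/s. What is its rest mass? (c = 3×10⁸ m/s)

γ = 1/√(1 - 0.789²) = 1.6276
v = 0.789 × 3×10⁸ = 2.367×10⁸ m/s
m = p/(γv) = 8.861×10⁸/(1.6276 × 2.367×10⁸) = 2.300 kg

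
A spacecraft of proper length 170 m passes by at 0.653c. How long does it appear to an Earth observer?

Proper length L₀ = 170 m
γ = 1/√(1 - 0.653²) = 1.320
L = L₀/γ = 170/1.320 = 128.8 m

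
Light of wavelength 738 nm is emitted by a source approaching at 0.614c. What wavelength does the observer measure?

β = 0.614
Wavelength Doppler factor = √(0.386/1.614) = √(0.23916) = 0.4890
λ_obs = 738 × 0.4890 = 360.9 nm (blueshift)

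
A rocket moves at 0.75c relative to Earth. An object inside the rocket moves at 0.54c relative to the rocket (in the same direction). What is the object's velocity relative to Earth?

u = (u' + v)/(1 + u'v/c²)
Numerator: 0.54 + 0.75 = 1.29
Denominator: 1 + 0.405 = 1.405
u = 1.29/1.405 = 0.9181c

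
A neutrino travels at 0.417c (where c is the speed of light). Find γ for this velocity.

v/c = 0.417, so (v/c)² = 0.173889
1 - (v/c)² = 0.826111
γ = 1/√(0.826111) = 1.100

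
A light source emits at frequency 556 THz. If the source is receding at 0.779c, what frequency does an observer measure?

β = v/c = 0.779
(1-β)/(1+β) = 0.221/1.779 = 0.12423
Doppler factor = √(0.12423) = 0.3525
f_obs = 556 × 0.3525 = 196.0 THz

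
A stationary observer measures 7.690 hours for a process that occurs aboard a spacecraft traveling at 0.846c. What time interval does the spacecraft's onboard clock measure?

Dilated time Δt = 7.690 hours
γ = 1/√(1 - 0.846²) = 1.8755
Δt₀ = Δt/γ = 7.690/1.8755 = 4.100 hours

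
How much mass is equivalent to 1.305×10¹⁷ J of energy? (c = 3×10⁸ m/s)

From E = mc², we get m = E/c²
c² = (3×10⁸)² = 9×10¹⁶ m²/s²
m = 1.305×10¹⁷ / 9×10¹⁶ = 1.450 kg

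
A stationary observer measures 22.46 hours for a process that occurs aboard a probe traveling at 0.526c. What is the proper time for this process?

Dilated time Δt = 22.46 hours
γ = 1/√(1 - 0.526²) = 1.176
Δt₀ = Δt/γ = 22.46/1.176 = 19.10 hours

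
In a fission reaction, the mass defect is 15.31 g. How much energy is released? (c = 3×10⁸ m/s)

Convert mass defect: Δm = 15.31 g = 0.01531 kg
E = Δm·c² = 0.01531 × (3×10⁸)²
= 0.01531 × 9×10¹⁶ = 1.378×10¹⁵ J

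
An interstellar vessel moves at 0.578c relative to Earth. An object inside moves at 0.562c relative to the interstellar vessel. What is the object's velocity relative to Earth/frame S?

u = (u' + v)/(1 + u'v/c²)
Numerator: 0.562 + 0.578 = 1.14
Denominator: 1 + 0.324836 = 1.324836
u = 1.14/1.324836 = 0.8605c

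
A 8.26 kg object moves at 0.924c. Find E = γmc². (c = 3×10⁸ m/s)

γ = 1/√(1 - 0.924²) = 2.615
mc² = 8.26 × (3×10⁸)² = 7.434×10¹⁷ J
E = γmc² = 2.615 × 7.434×10¹⁷ = 1.944×10¹⁸ J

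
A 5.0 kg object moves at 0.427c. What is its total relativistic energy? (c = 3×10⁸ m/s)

γ = 1/√(1 - 0.427²) = 1.105887
mc² = 5.0 × (3×10⁸)² = 4.500×10¹⁷ J
E = γmc² = 1.105887 × 4.500×10¹⁷ = 4.976×10¹⁷ J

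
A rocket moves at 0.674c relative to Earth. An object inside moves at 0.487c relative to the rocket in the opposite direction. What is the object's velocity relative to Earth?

Object's velocity in rocket frame is u' = -0.487c
u = (u' + v)/(1 + u'v/c²) = (v - 0.487)/(1 - 0.487·v/c²)
Numerator: 0.674 - 0.487 = 0.187
Denominator: 1 - 0.328238 = 0.671762
u = 0.187/0.671762 = 0.2784c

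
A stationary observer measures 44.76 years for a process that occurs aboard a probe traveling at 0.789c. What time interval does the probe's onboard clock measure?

Dilated time Δt = 44.76 years
γ = 1/√(1 - 0.789²) = 1.6276
Δt₀ = Δt/γ = 44.76/1.6276 = 27.50 years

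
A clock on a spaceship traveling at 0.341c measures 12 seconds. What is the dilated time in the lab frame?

Proper time Δt₀ = 12 seconds
γ = 1/√(1 - 0.341²) = 1.064
Δt = γΔt₀ = 1.064 × 12 = 12.77 seconds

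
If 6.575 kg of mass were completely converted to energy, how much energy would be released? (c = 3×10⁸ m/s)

Using E = mc²:
c² = (3×10⁸)² = 9×10¹⁶ m²/s²
E = 6.575 × 9×10¹⁶ = 5.918×10¹⁷ J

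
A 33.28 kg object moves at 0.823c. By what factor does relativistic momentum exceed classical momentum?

p_rel = γmv, p_class = mv
Ratio = γ = 1/√(1 - 0.823²) = 1.760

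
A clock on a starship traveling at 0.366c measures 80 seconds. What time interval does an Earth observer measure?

Proper time Δt₀ = 80 seconds
γ = 1/√(1 - 0.366²) = 1.07456
Δt = γΔt₀ = 1.07456 × 80 = 85.96 seconds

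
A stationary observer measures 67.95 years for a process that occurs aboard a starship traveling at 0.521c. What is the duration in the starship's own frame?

Dilated time Δt = 67.95 years
γ = 1/√(1 - 0.521²) = 1.1716
Δt₀ = Δt/γ = 67.95/1.1716 = 58.00 years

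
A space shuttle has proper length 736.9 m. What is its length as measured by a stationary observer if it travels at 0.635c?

Proper length L₀ = 736.9 m
γ = 1/√(1 - 0.635²) = 1.2945
L = L₀/γ = 736.9/1.2945 = 569.3 m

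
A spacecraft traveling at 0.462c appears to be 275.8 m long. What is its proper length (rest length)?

Contracted length L = 275.8 m
γ = 1/√(1 - 0.462²) = 1.1275
L₀ = γL = 1.1275 × 275.8 = 311.0 m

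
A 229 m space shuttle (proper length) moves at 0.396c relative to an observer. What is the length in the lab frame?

Proper length L₀ = 229 m
γ = 1/√(1 - 0.396²) = 1.089
L = L₀/γ = 229/1.089 = 210.3 m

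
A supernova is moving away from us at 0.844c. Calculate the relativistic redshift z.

β = 0.844
(1+β)/(1-β) = 1.844/0.156 = 11.82
√(11.82) = 3.438
z = 3.438 - 1 = 2.438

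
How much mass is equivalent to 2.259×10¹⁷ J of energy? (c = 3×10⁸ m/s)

From E = mc², we get m = E/c²
c² = (3×10⁸)² = 9×10¹⁶ m²/s²
m = 2.259×10¹⁷ / 9×10¹⁶ = 2.510 kg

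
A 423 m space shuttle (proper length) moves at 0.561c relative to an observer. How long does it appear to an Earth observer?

Proper length L₀ = 423 m
γ = 1/√(1 - 0.561²) = 1.208
L = L₀/γ = 423/1.208 = 350.2 m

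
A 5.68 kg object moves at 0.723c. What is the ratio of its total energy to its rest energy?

E = γmc², E₀ = mc²
E/E₀ = γ = 1/√(1 - 0.723²) = 1.447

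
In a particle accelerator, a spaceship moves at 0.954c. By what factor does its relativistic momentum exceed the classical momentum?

p_rel = γmv, p_class = mv
Ratio = γ = 1/√(1 - 0.954²)
= 1/√(0.089884) = 3.335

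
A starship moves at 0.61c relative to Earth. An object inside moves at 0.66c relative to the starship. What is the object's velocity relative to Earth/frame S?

u = (u' + v)/(1 + u'v/c²)
Numerator: 0.66 + 0.61 = 1.27
Denominator: 1 + 0.4026 = 1.4026
u = 1.27/1.4026 = 0.9055c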